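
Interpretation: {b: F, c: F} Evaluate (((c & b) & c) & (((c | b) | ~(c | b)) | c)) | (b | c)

c & b = F & F = F
(c & b) & c = F & F = F
c | b = F | F = F
c | b = F | F = F
~(c | b) = ~F = T
(c | b) | ~(c | b) = F | T = T
((c | b) | ~(c | b)) | c = T | F = T
((c & b) & c) & (((c | b) | ~(c | b)) | c) = F & T = F
b | c = F | F = F
(((c & b) & c) & (((c | b) | ~(c | b)) | c)) | (b | c) = F | F = F

F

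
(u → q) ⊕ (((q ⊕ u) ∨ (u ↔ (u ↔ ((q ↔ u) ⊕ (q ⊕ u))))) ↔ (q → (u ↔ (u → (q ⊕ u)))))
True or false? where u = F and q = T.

T

u → q = F → T = T
q ⊕ u = T ⊕ F = T
q ↔ u = T ↔ F = F
q ⊕ u = T ⊕ F = T
(q ↔ u) ⊕ (q ⊕ u) = F ⊕ T = T
u ↔ ((q ↔ u) ⊕ (q ⊕ u)) = F ↔ T = F
u ↔ (u ↔ ((q ↔ u) ⊕ (q ⊕ u))) = F ↔ F = T
(q ⊕ u) ∨ (u ↔ (u ↔ ((q ↔ u) ⊕ (q ⊕ u)))) = T ∨ T = T
q ⊕ u = T ⊕ F = T
u → (q ⊕ u) = F → T = T
u ↔ (u → (q ⊕ u)) = F ↔ T = F
q → (u ↔ (u → (q ⊕ u))) = T → F = F
((q ⊕ u) ∨ (u ↔ (u ↔ ((q ↔ u) ⊕ (q ⊕ u))))) ↔ (q → (u ↔ (u → (q ⊕ u)))) = T ↔ F = F
(u → q) ⊕ (((q ⊕ u) ∨ (u ↔ (u ↔ ((q ↔ u) ⊕ (q ⊕ u))))) ↔ (q → (u ↔ (u → (q ⊕ u))))) = T ⊕ F = T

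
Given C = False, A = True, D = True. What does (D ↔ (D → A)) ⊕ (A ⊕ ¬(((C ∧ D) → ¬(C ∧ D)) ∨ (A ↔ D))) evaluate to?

D → A = True → True = True
D ↔ (D → A) = True ↔ True = True
C ∧ D = False ∧ True = False
C ∧ D = False ∧ True = False
¬(C ∧ D) = ¬False = True
(C ∧ D) → ¬(C ∧ D) = False → True = True
A ↔ D = True ↔ True = True
((C ∧ D) → ¬(C ∧ D)) ∨ (A ↔ D) = True ∨ True = True
¬(((C ∧ D) → ¬(C ∧ D)) ∨ (A ↔ D)) = ¬True = False
A ⊕ ¬(((C ∧ D) → ¬(C ∧ D)) ∨ (A ↔ D)) = True ⊕ False = True
(D ↔ (D → A)) ⊕ (A ⊕ ¬(((C ∧ D) → ¬(C ∧ D)) ∨ (A ↔ D))) = True ⊕ True = False

False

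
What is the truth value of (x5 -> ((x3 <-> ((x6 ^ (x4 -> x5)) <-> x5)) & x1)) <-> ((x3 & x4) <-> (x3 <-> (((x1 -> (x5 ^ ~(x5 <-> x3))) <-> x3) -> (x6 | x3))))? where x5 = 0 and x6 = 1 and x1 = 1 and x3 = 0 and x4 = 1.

1

x4 -> x5 = 1 -> 0 = 0
x6 ^ (x4 -> x5) = 1 ^ 0 = 1
(x6 ^ (x4 -> x5)) <-> x5 = 1 <-> 0 = 0
x3 <-> ((x6 ^ (x4 -> x5)) <-> x5) = 0 <-> 0 = 1
(x3 <-> ((x6 ^ (x4 -> x5)) <-> x5)) & x1 = 1 & 1 = 1
x5 -> ((x3 <-> ((x6 ^ (x4 -> x5)) <-> x5)) & x1) = 0 -> 1 = 1
x3 & x4 = 0 & 1 = 0
x5 <-> x3 = 0 <-> 0 = 1
~(x5 <-> x3) = ~1 = 0
x5 ^ ~(x5 <-> x3) = 0 ^ 0 = 0
x1 -> (x5 ^ ~(x5 <-> x3)) = 1 -> 0 = 0
(x1 -> (x5 ^ ~(x5 <-> x3))) <-> x3 = 0 <-> 0 = 1
x6 | x3 = 1 | 0 = 1
((x1 -> (x5 ^ ~(x5 <-> x3))) <-> x3) -> (x6 | x3) = 1 -> 1 = 1
x3 <-> (((x1 -> (x5 ^ ~(x5 <-> x3))) <-> x3) -> (x6 | x3)) = 0 <-> 1 = 0
(x3 & x4) <-> (x3 <-> (((x1 -> (x5 ^ ~(x5 <-> x3))) <-> x3) -> (x6 | x3))) = 0 <-> 0 = 1
(x5 -> ((x3 <-> ((x6 ^ (x4 -> x5)) <-> x5)) & x1)) <-> ((x3 & x4) <-> (x3 <-> (((x1 -> (x5 ^ ~(x5 <-> x3))) <-> x3) -> (x6 | x3)))) = 1 <-> 1 = 1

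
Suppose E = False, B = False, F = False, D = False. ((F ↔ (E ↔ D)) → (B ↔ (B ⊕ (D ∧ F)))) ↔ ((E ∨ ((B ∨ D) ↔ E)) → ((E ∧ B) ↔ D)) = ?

True

E ↔ D = False ↔ False = True
F ↔ (E ↔ D) = False ↔ True = False
D ∧ F = False ∧ False = False
B ⊕ (D ∧ F) = False ⊕ False = False
B ↔ (B ⊕ (D ∧ F)) = False ↔ False = True
(F ↔ (E ↔ D)) → (B ↔ (B ⊕ (D ∧ F))) = False → True = True
B ∨ D = False ∨ False = False
(B ∨ D) ↔ E = False ↔ False = True
E ∨ ((B ∨ D) ↔ E) = False ∨ True = True
E ∧ B = False ∧ False = False
(E ∧ B) ↔ D = False ↔ False = True
(E ∨ ((B ∨ D) ↔ E)) → ((E ∧ B) ↔ D) = True → True = True
((F ↔ (E ↔ D)) → (B ↔ (B ⊕ (D ∧ F)))) ↔ ((E ∨ ((B ∨ D) ↔ E)) → ((E ∧ B) ↔ D)) = True ↔ True = True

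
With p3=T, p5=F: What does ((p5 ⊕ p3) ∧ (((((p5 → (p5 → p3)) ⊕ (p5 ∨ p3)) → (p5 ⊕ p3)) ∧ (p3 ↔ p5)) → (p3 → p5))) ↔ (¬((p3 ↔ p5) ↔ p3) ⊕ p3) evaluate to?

Substituting p3=T, p5=F:
p5 ⊕ p3 = F ⊕ T = T
p5 → p3 = F → T = T
p5 → (p5 → p3) = F → T = T
p5 ∨ p3 = F ∨ T = T
(p5 → (p5 → p3)) ⊕ (p5 ∨ p3) = T ⊕ T = F
p5 ⊕ p3 = F ⊕ T = T
((p5 → (p5 → p3)) ⊕ (p5 ∨ p3)) → (p5 ⊕ p3) = F → T = T
p3 ↔ p5 = T ↔ F = F
(((p5 → (p5 → p3)) ⊕ (p5 ∨ p3)) → (p5 ⊕ p3)) ∧ (p3 ↔ p5) = T ∧ F = F
p3 → p5 = T → F = F
((((p5 → (p5 → p3)) ⊕ (p5 ∨ p3)) → (p5 ⊕ p3)) ∧ (p3 ↔ p5)) → (p3 → p5) = F → F = T
(p5 ⊕ p3) ∧ (((((p5 → (p5 → p3)) ⊕ (p5 ∨ p3)) → (p5 ⊕ p3)) ∧ (p3 ↔ p5)) → (p3 → p5)) = T ∧ T = T
p3 ↔ p5 = T ↔ F = F
(p3 ↔ p5) ↔ p3 = F ↔ T = F
¬((p3 ↔ p5) ↔ p3) = ¬F = T
¬((p3 ↔ p5) ↔ p3) ⊕ p3 = T ⊕ T = F
((p5 ⊕ p3) ∧ (((((p5 → (p5 → p3)) ⊕ (p5 ∨ p3)) → (p5 ⊕ p3)) ∧ (p3 ↔ p5)) → (p3 → p5))) ↔ (¬((p3 ↔ p5) ↔ p3) ⊕ p3) = T ↔ F = F

F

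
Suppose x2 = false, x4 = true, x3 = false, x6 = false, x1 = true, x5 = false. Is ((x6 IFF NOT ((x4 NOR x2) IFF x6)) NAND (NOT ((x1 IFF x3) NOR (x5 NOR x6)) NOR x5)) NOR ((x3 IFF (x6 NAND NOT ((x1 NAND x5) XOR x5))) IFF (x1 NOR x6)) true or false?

false

x4 NOR x2 = true NOR false = false
(x4 NOR x2) IFF x6 = false IFF false = true
NOT ((x4 NOR x2) IFF x6) = NOT true = false
x6 IFF NOT ((x4 NOR x2) IFF x6) = false IFF false = true
x1 IFF x3 = true IFF false = false
x5 NOR x6 = false NOR false = true
(x1 IFF x3) NOR (x5 NOR x6) = false NOR true = false
NOT ((x1 IFF x3) NOR (x5 NOR x6)) = NOT false = true
NOT ((x1 IFF x3) NOR (x5 NOR x6)) NOR x5 = true NOR false = false
(x6 IFF NOT ((x4 NOR x2) IFF x6)) NAND (NOT ((x1 IFF x3) NOR (x5 NOR x6)) NOR x5) = true NAND false = true
x1 NAND x5 = true NAND false = true
(x1 NAND x5) XOR x5 = true XOR false = true
NOT ((x1 NAND x5) XOR x5) = NOT true = false
x6 NAND NOT ((x1 NAND x5) XOR x5) = false NAND false = true
x3 IFF (x6 NAND NOT ((x1 NAND x5) XOR x5)) = false IFF true = false
x1 NOR x6 = true NOR false = false
(x3 IFF (x6 NAND NOT ((x1 NAND x5) XOR x5))) IFF (x1 NOR x6) = false IFF false = true
((x6 IFF NOT ((x4 NOR x2) IFF x6)) NAND (NOT ((x1 IFF x3) NOR (x5 NOR x6)) NOR x5)) NOR ((x3 IFF (x6 NAND NOT ((x1 NAND x5) XOR x5))) IFF (x1 NOR x6)) = true NOR true = false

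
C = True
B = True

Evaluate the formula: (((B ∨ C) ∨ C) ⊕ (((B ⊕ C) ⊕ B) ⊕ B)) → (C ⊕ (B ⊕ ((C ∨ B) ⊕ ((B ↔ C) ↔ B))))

Substituting C=True, B=True:
B ∨ C = True ∨ True = True
(B ∨ C) ∨ C = True ∨ True = True
B ⊕ C = True ⊕ True = False
(B ⊕ C) ⊕ B = False ⊕ True = True
((B ⊕ C) ⊕ B) ⊕ B = True ⊕ True = False
((B ∨ C) ∨ C) ⊕ (((B ⊕ C) ⊕ B) ⊕ B) = True ⊕ False = True
C ∨ B = True ∨ True = True
B ↔ C = True ↔ True = True
(B ↔ C) ↔ B = True ↔ True = True
(C ∨ B) ⊕ ((B ↔ C) ↔ B) = True ⊕ True = False
B ⊕ ((C ∨ B) ⊕ ((B ↔ C) ↔ B)) = True ⊕ False = True
C ⊕ (B ⊕ ((C ∨ B) ⊕ ((B ↔ C) ↔ B))) = True ⊕ True = False
(((B ∨ C) ∨ C) ⊕ (((B ⊕ C) ⊕ B) ⊕ B)) → (C ⊕ (B ⊕ ((C ∨ B) ⊕ ((B ↔ C) ↔ B)))) = True → False = False

False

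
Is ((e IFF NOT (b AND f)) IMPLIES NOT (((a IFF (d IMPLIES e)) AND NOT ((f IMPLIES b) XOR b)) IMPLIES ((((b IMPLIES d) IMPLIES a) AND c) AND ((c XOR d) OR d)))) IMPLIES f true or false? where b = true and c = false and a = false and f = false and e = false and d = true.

false

b AND f = true AND false = false
NOT (b AND f) = NOT false = true
e IFF NOT (b AND f) = false IFF true = false
d IMPLIES e = true IMPLIES false = false
a IFF (d IMPLIES e) = false IFF false = true
f IMPLIES b = false IMPLIES true = true
(f IMPLIES b) XOR b = true XOR true = false
NOT ((f IMPLIES b) XOR b) = NOT false = true
(a IFF (d IMPLIES e)) AND NOT ((f IMPLIES b) XOR b) = true AND true = true
b IMPLIES d = true IMPLIES true = true
(b IMPLIES d) IMPLIES a = true IMPLIES false = false
((b IMPLIES d) IMPLIES a) AND c = false AND false = false
c XOR d = false XOR true = true
(c XOR d) OR d = true OR true = true
(((b IMPLIES d) IMPLIES a) AND c) AND ((c XOR d) OR d) = false AND true = false
((a IFF (d IMPLIES e)) AND NOT ((f IMPLIES b) XOR b)) IMPLIES ((((b IMPLIES d) IMPLIES a) AND c) AND ((c XOR d) OR d)) = true IMPLIES false = false
NOT (((a IFF (d IMPLIES e)) AND NOT ((f IMPLIES b) XOR b)) IMPLIES ((((b IMPLIES d) IMPLIES a) AND c) AND ((c XOR d) OR d))) = NOT false = true
(e IFF NOT (b AND f)) IMPLIES NOT (((a IFF (d IMPLIES e)) AND NOT ((f IMPLIES b) XOR b)) IMPLIES ((((b IMPLIES d) IMPLIES a) AND c) AND ((c XOR d) OR d))) = false IMPLIES true = true
((e IFF NOT (b AND f)) IMPLIES NOT (((a IFF (d IMPLIES e)) AND NOT ((f IMPLIES b) XOR b)) IMPLIES ((((b IMPLIES d) IMPLIES a) AND c) AND ((c XOR d) OR d)))) IMPLIES f = true IMPLIES false = false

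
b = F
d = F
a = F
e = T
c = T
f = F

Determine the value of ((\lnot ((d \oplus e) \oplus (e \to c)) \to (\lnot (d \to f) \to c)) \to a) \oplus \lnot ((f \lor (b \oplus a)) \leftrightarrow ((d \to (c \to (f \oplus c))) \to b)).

d \oplus e = F \oplus T = T
e \to c = T \to T = T
(d \oplus e) \oplus (e \to c) = T \oplus T = F
\lnot ((d \oplus e) \oplus (e \to c)) = \lnot F = T
d \to f = F \to F = T
\lnot (d \to f) = \lnot T = F
\lnot (d \to f) \to c = F \to T = T
\lnot ((d \oplus e) \oplus (e \to c)) \to (\lnot (d \to f) \to c) = T \to T = T
(\lnot ((d \oplus e) \oplus (e \to c)) \to (\lnot (d \to f) \to c)) \to a = T \to F = F
b \oplus a = F \oplus F = F
f \lor (b \oplus a) = F \lor F = F
f \oplus c = F \oplus T = T
c \to (f \oplus c) = T \to T = T
d \to (c \to (f \oplus c)) = F \to T = T
(d \to (c \to (f \oplus c))) \to b = T \to F = F
(f \lor (b \oplus a)) \leftrightarrow ((d \to (c \to (f \oplus c))) \to b) = F \leftrightarrow F = T
\lnot ((f \lor (b \oplus a)) \leftrightarrow ((d \to (c \to (f \oplus c))) \to b)) = \lnot T = F
((\lnot ((d \oplus e) \oplus (e \to c)) \to (\lnot (d \to f) \to c)) \to a) \oplus \lnot ((f \lor (b \oplus a)) \leftrightarrow ((d \to (c \to (f \oplus c))) \to b)) = F \oplus F = F

F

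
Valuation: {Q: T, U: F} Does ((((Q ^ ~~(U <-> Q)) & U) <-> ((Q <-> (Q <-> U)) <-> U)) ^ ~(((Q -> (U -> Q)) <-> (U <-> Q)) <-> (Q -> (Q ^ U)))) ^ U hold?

T

U <-> Q = F <-> T = F
~(U <-> Q) = ~F = T
~~(U <-> Q) = ~T = F
Q ^ ~~(U <-> Q) = T ^ F = T
(Q ^ ~~(U <-> Q)) & U = T & F = F
Q <-> U = T <-> F = F
Q <-> (Q <-> U) = T <-> F = F
(Q <-> (Q <-> U)) <-> U = F <-> F = T
((Q ^ ~~(U <-> Q)) & U) <-> ((Q <-> (Q <-> U)) <-> U) = F <-> T = F
U -> Q = F -> T = T
Q -> (U -> Q) = T -> T = T
U <-> Q = F <-> T = F
(Q -> (U -> Q)) <-> (U <-> Q) = T <-> F = F
Q ^ U = T ^ F = T
Q -> (Q ^ U) = T -> T = T
((Q -> (U -> Q)) <-> (U <-> Q)) <-> (Q -> (Q ^ U)) = F <-> T = F
~(((Q -> (U -> Q)) <-> (U <-> Q)) <-> (Q -> (Q ^ U))) = ~F = T
(((Q ^ ~~(U <-> Q)) & U) <-> ((Q <-> (Q <-> U)) <-> U)) ^ ~(((Q -> (U -> Q)) <-> (U <-> Q)) <-> (Q -> (Q ^ U))) = F ^ T = T
((((Q ^ ~~(U <-> Q)) & U) <-> ((Q <-> (Q <-> U)) <-> U)) ^ ~(((Q -> (U -> Q)) <-> (U <-> Q)) <-> (Q -> (Q ^ U)))) ^ U = T ^ F = T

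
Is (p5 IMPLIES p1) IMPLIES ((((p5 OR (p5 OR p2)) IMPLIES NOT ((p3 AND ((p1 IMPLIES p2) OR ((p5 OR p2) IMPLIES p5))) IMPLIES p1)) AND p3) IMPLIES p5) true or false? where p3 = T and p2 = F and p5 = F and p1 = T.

F

p5 IMPLIES p1 = F IMPLIES T = T
p5 OR p2 = F OR F = F
p5 OR (p5 OR p2) = F OR F = F
p1 IMPLIES p2 = T IMPLIES F = F
p5 OR p2 = F OR F = F
(p5 OR p2) IMPLIES p5 = F IMPLIES F = T
(p1 IMPLIES p2) OR ((p5 OR p2) IMPLIES p5) = F OR T = T
p3 AND ((p1 IMPLIES p2) OR ((p5 OR p2) IMPLIES p5)) = T AND T = T
(p3 AND ((p1 IMPLIES p2) OR ((p5 OR p2) IMPLIES p5))) IMPLIES p1 = T IMPLIES T = T
NOT ((p3 AND ((p1 IMPLIES p2) OR ((p5 OR p2) IMPLIES p5))) IMPLIES p1) = NOT T = F
(p5 OR (p5 OR p2)) IMPLIES NOT ((p3 AND ((p1 IMPLIES p2) OR ((p5 OR p2) IMPLIES p5))) IMPLIES p1) = F IMPLIES F = T
((p5 OR (p5 OR p2)) IMPLIES NOT ((p3 AND ((p1 IMPLIES p2) OR ((p5 OR p2) IMPLIES p5))) IMPLIES p1)) AND p3 = T AND T = T
(((p5 OR (p5 OR p2)) IMPLIES NOT ((p3 AND ((p1 IMPLIES p2) OR ((p5 OR p2) IMPLIES p5))) IMPLIES p1)) AND p3) IMPLIES p5 = T IMPLIES F = F
(p5 IMPLIES p1) IMPLIES ((((p5 OR (p5 OR p2)) IMPLIES NOT ((p3 AND ((p1 IMPLIES p2) OR ((p5 OR p2) IMPLIES p5))) IMPLIES p1)) AND p3) IMPLIES p5) = T IMPLIES F = F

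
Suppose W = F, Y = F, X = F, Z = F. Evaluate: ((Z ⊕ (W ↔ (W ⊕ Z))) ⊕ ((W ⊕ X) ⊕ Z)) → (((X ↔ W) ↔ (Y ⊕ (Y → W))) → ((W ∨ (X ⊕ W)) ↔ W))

W ⊕ Z = F ⊕ F = F
W ↔ (W ⊕ Z) = F ↔ F = T
Z ⊕ (W ↔ (W ⊕ Z)) = F ⊕ T = T
W ⊕ X = F ⊕ F = F
(W ⊕ X) ⊕ Z = F ⊕ F = F
(Z ⊕ (W ↔ (W ⊕ Z))) ⊕ ((W ⊕ X) ⊕ Z) = T ⊕ F = T
X ↔ W = F ↔ F = T
Y → W = F → F = T
Y ⊕ (Y → W) = F ⊕ T = T
(X ↔ W) ↔ (Y ⊕ (Y → W)) = T ↔ T = T
X ⊕ W = F ⊕ F = F
W ∨ (X ⊕ W) = F ∨ F = F
(W ∨ (X ⊕ W)) ↔ W = F ↔ F = T
((X ↔ W) ↔ (Y ⊕ (Y → W))) → ((W ∨ (X ⊕ W)) ↔ W) = T → T = T
((Z ⊕ (W ↔ (W ⊕ Z))) ⊕ ((W ⊕ X) ⊕ Z)) → (((X ↔ W) ↔ (Y ⊕ (Y → W))) → ((W ∨ (X ⊕ W)) ↔ W)) = T → T = T

T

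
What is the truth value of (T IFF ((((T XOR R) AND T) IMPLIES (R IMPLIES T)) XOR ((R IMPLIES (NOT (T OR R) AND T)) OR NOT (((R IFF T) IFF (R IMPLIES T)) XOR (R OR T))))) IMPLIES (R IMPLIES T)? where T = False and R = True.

Substituting T=False, R=True:
T XOR R = False XOR True = True
(T XOR R) AND T = True AND False = False
R IMPLIES T = True IMPLIES False = False
((T XOR R) AND T) IMPLIES (R IMPLIES T) = False IMPLIES False = True
T OR R = False OR True = True
NOT (T OR R) = NOT True = False
NOT (T OR R) AND T = False AND False = False
R IMPLIES (NOT (T OR R) AND T) = True IMPLIES False = False
R IFF T = True IFF False = False
R IMPLIES T = True IMPLIES False = False
(R IFF T) IFF (R IMPLIES T) = False IFF False = True
R OR T = True OR False = True
((R IFF T) IFF (R IMPLIES T)) XOR (R OR T) = True XOR True = False
NOT (((R IFF T) IFF (R IMPLIES T)) XOR (R OR T)) = NOT False = True
(R IMPLIES (NOT (T OR R) AND T)) OR NOT (((R IFF T) IFF (R IMPLIES T)) XOR (R OR T)) = False OR True = True
(((T XOR R) AND T) IMPLIES (R IMPLIES T)) XOR ((R IMPLIES (NOT (T OR R) AND T)) OR NOT (((R IFF T) IFF (R IMPLIES T)) XOR (R OR T))) = True XOR True = False
T IFF ((((T XOR R) AND T) IMPLIES (R IMPLIES T)) XOR ((R IMPLIES (NOT (T OR R) AND T)) OR NOT (((R IFF T) IFF (R IMPLIES T)) XOR (R OR T)))) = False IFF False = True
R IMPLIES T = True IMPLIES False = False
(T IFF ((((T XOR R) AND T) IMPLIES (R IMPLIES T)) XOR ((R IMPLIES (NOT (T OR R) AND T)) OR NOT (((R IFF T) IFF (R IMPLIES T)) XOR (R OR T))))) IMPLIES (R IMPLIES T) = True IMPLIES False = False

False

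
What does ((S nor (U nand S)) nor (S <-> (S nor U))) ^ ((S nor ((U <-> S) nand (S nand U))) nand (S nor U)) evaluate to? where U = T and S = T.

U nand S = T nand T = F
S nor (U nand S) = T nor F = F
S nor U = T nor T = F
S <-> (S nor U) = T <-> F = F
(S nor (U nand S)) nor (S <-> (S nor U)) = F nor F = T
U <-> S = T <-> T = T
S nand U = T nand T = F
(U <-> S) nand (S nand U) = T nand F = T
S nor ((U <-> S) nand (S nand U)) = T nor T = F
S nor U = T nor T = F
(S nor ((U <-> S) nand (S nand U))) nand (S nor U) = F nand F = T
((S nor (U nand S)) nor (S <-> (S nor U))) ^ ((S nor ((U <-> S) nand (S nand U))) nand (S nor U)) = T ^ T = F

F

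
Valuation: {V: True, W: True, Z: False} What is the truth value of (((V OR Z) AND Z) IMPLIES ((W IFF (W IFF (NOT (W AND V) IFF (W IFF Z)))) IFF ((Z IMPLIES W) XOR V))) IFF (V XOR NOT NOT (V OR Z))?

Substituting V=True, W=True, Z=False:
V OR Z = True OR False = True
(V OR Z) AND Z = True AND False = False
W AND V = True AND True = True
NOT (W AND V) = NOT True = False
W IFF Z = True IFF False = False
NOT (W AND V) IFF (W IFF Z) = False IFF False = True
W IFF (NOT (W AND V) IFF (W IFF Z)) = True IFF True = True
W IFF (W IFF (NOT (W AND V) IFF (W IFF Z))) = True IFF True = True
Z IMPLIES W = False IMPLIES True = True
(Z IMPLIES W) XOR V = True XOR True = False
(W IFF (W IFF (NOT (W AND V) IFF (W IFF Z)))) IFF ((Z IMPLIES W) XOR V) = True IFF False = False
((V OR Z) AND Z) IMPLIES ((W IFF (W IFF (NOT (W AND V) IFF (W IFF Z)))) IFF ((Z IMPLIES W) XOR V)) = False IMPLIES False = True
V OR Z = True OR False = True
NOT (V OR Z) = NOT True = False
NOT NOT (V OR Z) = NOT False = True
V XOR NOT NOT (V OR Z) = True XOR True = False
(((V OR Z) AND Z) IMPLIES ((W IFF (W IFF (NOT (W AND V) IFF (W IFF Z)))) IFF ((Z IMPLIES W) XOR V))) IFF (V XOR NOT NOT (V OR Z)) = True IFF False = False

False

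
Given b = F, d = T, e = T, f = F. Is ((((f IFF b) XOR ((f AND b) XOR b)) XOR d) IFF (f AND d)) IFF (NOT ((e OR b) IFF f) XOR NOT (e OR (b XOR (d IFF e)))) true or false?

f IFF b = F IFF F = T
f AND b = F AND F = F
(f AND b) XOR b = F XOR F = F
(f IFF b) XOR ((f AND b) XOR b) = T XOR F = T
((f IFF b) XOR ((f AND b) XOR b)) XOR d = T XOR T = F
f AND d = F AND T = F
(((f IFF b) XOR ((f AND b) XOR b)) XOR d) IFF (f AND d) = F IFF F = T
e OR b = T OR F = T
(e OR b) IFF f = T IFF F = F
NOT ((e OR b) IFF f) = NOT F = T
d IFF e = T IFF T = T
b XOR (d IFF e) = F XOR T = T
e OR (b XOR (d IFF e)) = T OR T = T
NOT (e OR (b XOR (d IFF e))) = NOT T = F
NOT ((e OR b) IFF f) XOR NOT (e OR (b XOR (d IFF e))) = T XOR F = T
((((f IFF b) XOR ((f AND b) XOR b)) XOR d) IFF (f AND d)) IFF (NOT ((e OR b) IFF f) XOR NOT (e OR (b XOR (d IFF e)))) = T IFF T = T

T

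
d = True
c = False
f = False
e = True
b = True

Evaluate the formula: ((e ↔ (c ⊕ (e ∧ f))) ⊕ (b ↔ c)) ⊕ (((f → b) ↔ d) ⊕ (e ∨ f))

Substituting d=True, c=False, f=False, e=True, b=True:
e ∧ f = True ∧ False = False
c ⊕ (e ∧ f) = False ⊕ False = False
e ↔ (c ⊕ (e ∧ f)) = True ↔ False = False
b ↔ c = True ↔ False = False
(e ↔ (c ⊕ (e ∧ f))) ⊕ (b ↔ c) = False ⊕ False = False
f → b = False → True = True
(f → b) ↔ d = True ↔ True = True
e ∨ f = True ∨ False = True
((f → b) ↔ d) ⊕ (e ∨ f) = True ⊕ True = False
((e ↔ (c ⊕ (e ∧ f))) ⊕ (b ↔ c)) ⊕ (((f → b) ↔ d) ⊕ (e ∨ f)) = False ⊕ False = False

False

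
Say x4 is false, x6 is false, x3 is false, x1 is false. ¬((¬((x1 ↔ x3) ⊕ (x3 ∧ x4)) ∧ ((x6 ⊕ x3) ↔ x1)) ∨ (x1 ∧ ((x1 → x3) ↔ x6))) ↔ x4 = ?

False

x1 ↔ x3 = False ↔ False = True
x3 ∧ x4 = False ∧ False = False
(x1 ↔ x3) ⊕ (x3 ∧ x4) = True ⊕ False = True
¬((x1 ↔ x3) ⊕ (x3 ∧ x4)) = ¬True = False
x6 ⊕ x3 = False ⊕ False = False
(x6 ⊕ x3) ↔ x1 = False ↔ False = True
¬((x1 ↔ x3) ⊕ (x3 ∧ x4)) ∧ ((x6 ⊕ x3) ↔ x1) = False ∧ True = False
x1 → x3 = False → False = True
(x1 → x3) ↔ x6 = True ↔ False = False
x1 ∧ ((x1 → x3) ↔ x6) = False ∧ False = False
(¬((x1 ↔ x3) ⊕ (x3 ∧ x4)) ∧ ((x6 ⊕ x3) ↔ x1)) ∨ (x1 ∧ ((x1 → x3) ↔ x6)) = False ∨ False = False
¬((¬((x1 ↔ x3) ⊕ (x3 ∧ x4)) ∧ ((x6 ⊕ x3) ↔ x1)) ∨ (x1 ∧ ((x1 → x3) ↔ x6))) = ¬False = True
¬((¬((x1 ↔ x3) ⊕ (x3 ∧ x4)) ∧ ((x6 ⊕ x3) ↔ x1)) ∨ (x1 ∧ ((x1 → x3) ↔ x6))) ↔ x4 = True ↔ False = False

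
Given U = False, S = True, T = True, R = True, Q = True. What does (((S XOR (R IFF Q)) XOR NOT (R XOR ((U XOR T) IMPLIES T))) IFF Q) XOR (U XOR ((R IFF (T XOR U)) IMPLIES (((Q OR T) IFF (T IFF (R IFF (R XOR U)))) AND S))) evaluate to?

False

R IFF Q = True IFF True = True
S XOR (R IFF Q) = True XOR True = False
U XOR T = False XOR True = True
(U XOR T) IMPLIES T = True IMPLIES True = True
R XOR ((U XOR T) IMPLIES T) = True XOR True = False
NOT (R XOR ((U XOR T) IMPLIES T)) = NOT False = True
(S XOR (R IFF Q)) XOR NOT (R XOR ((U XOR T) IMPLIES T)) = False XOR True = True
((S XOR (R IFF Q)) XOR NOT (R XOR ((U XOR T) IMPLIES T))) IFF Q = True IFF True = True
T XOR U = True XOR False = True
R IFF (T XOR U) = True IFF True = True
Q OR T = True OR True = True
R XOR U = True XOR False = True
R IFF (R XOR U) = True IFF True = True
T IFF (R IFF (R XOR U)) = True IFF True = True
(Q OR T) IFF (T IFF (R IFF (R XOR U))) = True IFF True = True
((Q OR T) IFF (T IFF (R IFF (R XOR U)))) AND S = True AND True = True
(R IFF (T XOR U)) IMPLIES (((Q OR T) IFF (T IFF (R IFF (R XOR U)))) AND S) = True IMPLIES True = True
U XOR ((R IFF (T XOR U)) IMPLIES (((Q OR T) IFF (T IFF (R IFF (R XOR U)))) AND S)) = False XOR True = True
(((S XOR (R IFF Q)) XOR NOT (R XOR ((U XOR T) IMPLIES T))) IFF Q) XOR (U XOR ((R IFF (T XOR U)) IMPLIES (((Q OR T) IFF (T IFF (R IFF (R XOR U)))) AND S))) = True XOR True = False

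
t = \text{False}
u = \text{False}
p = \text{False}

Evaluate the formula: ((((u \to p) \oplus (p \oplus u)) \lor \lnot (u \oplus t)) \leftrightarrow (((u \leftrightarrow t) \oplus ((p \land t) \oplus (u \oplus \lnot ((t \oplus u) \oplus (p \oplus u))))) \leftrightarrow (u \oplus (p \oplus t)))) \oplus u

\text{True}

u \to p = \text{False} \to \text{False} = \text{True}
p \oplus u = \text{False} \oplus \text{False} = \text{False}
(u \to p) \oplus (p \oplus u) = \text{True} \oplus \text{False} = \text{True}
u \oplus t = \text{False} \oplus \text{False} = \text{False}
\lnot (u \oplus t) = \lnot \text{False} = \text{True}
((u \to p) \oplus (p \oplus u)) \lor \lnot (u \oplus t) = \text{True} \lor \text{True} = \text{True}
u \leftrightarrow t = \text{False} \leftrightarrow \text{False} = \text{True}
p \land t = \text{False} \land \text{False} = \text{False}
t \oplus u = \text{False} \oplus \text{False} = \text{False}
p \oplus u = \text{False} \oplus \text{False} = \text{False}
(t \oplus u) \oplus (p \oplus u) = \text{False} \oplus \text{False} = \text{False}
\lnot ((t \oplus u) \oplus (p \oplus u)) = \lnot \text{False} = \text{True}
u \oplus \lnot ((t \oplus u) \oplus (p \oplus u)) = \text{False} \oplus \text{True} = \text{True}
(p \land t) \oplus (u \oplus \lnot ((t \oplus u) \oplus (p \oplus u))) = \text{False} \oplus \text{True} = \text{True}
(u \leftrightarrow t) \oplus ((p \land t) \oplus (u \oplus \lnot ((t \oplus u) \oplus (p \oplus u)))) = \text{True} \oplus \text{True} = \text{False}
p \oplus t = \text{False} \oplus \text{False} = \text{False}
u \oplus (p \oplus t) = \text{False} \oplus \text{False} = \text{False}
((u \leftrightarrow t) \oplus ((p \land t) \oplus (u \oplus \lnot ((t \oplus u) \oplus (p \oplus u))))) \leftrightarrow (u \oplus (p \oplus t)) = \text{False} \leftrightarrow \text{False} = \text{True}
(((u \to p) \oplus (p \oplus u)) \lor \lnot (u \oplus t)) \leftrightarrow (((u \leftrightarrow t) \oplus ((p \land t) \oplus (u \oplus \lnot ((t \oplus u) \oplus (p \oplus u))))) \leftrightarrow (u \oplus (p \oplus t))) = \text{True} \leftrightarrow \text{True} = \text{True}
((((u \to p) \oplus (p \oplus u)) \lor \lnot (u \oplus t)) \leftrightarrow (((u \leftrightarrow t) \oplus ((p \land t) \oplus (u \oplus \lnot ((t \oplus u) \oplus (p \oplus u))))) \leftrightarrow (u \oplus (p \oplus t)))) \oplus u = \text{True} \oplus \text{False} = \text{True}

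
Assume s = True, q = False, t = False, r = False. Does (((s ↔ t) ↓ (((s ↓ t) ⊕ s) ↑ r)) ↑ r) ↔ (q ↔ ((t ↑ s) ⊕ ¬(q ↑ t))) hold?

Substituting s=True, q=False, t=False, r=False:
s ↔ t = True ↔ False = False
s ↓ t = True ↓ False = False
(s ↓ t) ⊕ s = False ⊕ True = True
((s ↓ t) ⊕ s) ↑ r = True ↑ False = True
(s ↔ t) ↓ (((s ↓ t) ⊕ s) ↑ r) = False ↓ True = False
((s ↔ t) ↓ (((s ↓ t) ⊕ s) ↑ r)) ↑ r = False ↑ False = True
t ↑ s = False ↑ True = True
q ↑ t = False ↑ False = True
¬(q ↑ t) = ¬True = False
(t ↑ s) ⊕ ¬(q ↑ t) = True ⊕ False = True
q ↔ ((t ↑ s) ⊕ ¬(q ↑ t)) = False ↔ True = False
(((s ↔ t) ↓ (((s ↓ t) ⊕ s) ↑ r)) ↑ r) ↔ (q ↔ ((t ↑ s) ⊕ ¬(q ↑ t))) = True ↔ False = False

False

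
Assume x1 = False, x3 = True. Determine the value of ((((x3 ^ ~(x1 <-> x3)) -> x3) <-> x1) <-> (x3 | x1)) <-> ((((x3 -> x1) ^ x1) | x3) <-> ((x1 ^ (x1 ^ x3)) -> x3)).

x1 <-> x3 = False <-> True = False
~(x1 <-> x3) = ~False = True
x3 ^ ~(x1 <-> x3) = True ^ True = False
(x3 ^ ~(x1 <-> x3)) -> x3 = False -> True = True
((x3 ^ ~(x1 <-> x3)) -> x3) <-> x1 = True <-> False = False
x3 | x1 = True | False = True
(((x3 ^ ~(x1 <-> x3)) -> x3) <-> x1) <-> (x3 | x1) = False <-> True = False
x3 -> x1 = True -> False = False
(x3 -> x1) ^ x1 = False ^ False = False
((x3 -> x1) ^ x1) | x3 = False | True = True
x1 ^ x3 = False ^ True = True
x1 ^ (x1 ^ x3) = False ^ True = True
(x1 ^ (x1 ^ x3)) -> x3 = True -> True = True
(((x3 -> x1) ^ x1) | x3) <-> ((x1 ^ (x1 ^ x3)) -> x3) = True <-> True = True
((((x3 ^ ~(x1 <-> x3)) -> x3) <-> x1) <-> (x3 | x1)) <-> ((((x3 -> x1) ^ x1) | x3) <-> ((x1 ^ (x1 ^ x3)) -> x3)) = False <-> True = False

False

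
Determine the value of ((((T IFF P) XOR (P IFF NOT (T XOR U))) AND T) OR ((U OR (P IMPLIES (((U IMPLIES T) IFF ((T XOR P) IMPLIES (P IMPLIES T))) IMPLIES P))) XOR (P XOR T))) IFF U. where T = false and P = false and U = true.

Substituting T=false, P=false, U=true:
T IFF P = false IFF false = true
T XOR U = false XOR true = true
NOT (T XOR U) = NOT true = false
P IFF NOT (T XOR U) = false IFF false = true
(T IFF P) XOR (P IFF NOT (T XOR U)) = true XOR true = false
((T IFF P) XOR (P IFF NOT (T XOR U))) AND T = false AND false = false
U IMPLIES T = true IMPLIES false = false
T XOR P = false XOR false = false
P IMPLIES T = false IMPLIES false = true
(T XOR P) IMPLIES (P IMPLIES T) = false IMPLIES true = true
(U IMPLIES T) IFF ((T XOR P) IMPLIES (P IMPLIES T)) = false IFF true = false
((U IMPLIES T) IFF ((T XOR P) IMPLIES (P IMPLIES T))) IMPLIES P = false IMPLIES false = true
P IMPLIES (((U IMPLIES T) IFF ((T XOR P) IMPLIES (P IMPLIES T))) IMPLIES P) = false IMPLIES true = true
U OR (P IMPLIES (((U IMPLIES T) IFF ((T XOR P) IMPLIES (P IMPLIES T))) IMPLIES P)) = true OR true = true
P XOR T = false XOR false = false
(U OR (P IMPLIES (((U IMPLIES T) IFF ((T XOR P) IMPLIES (P IMPLIES T))) IMPLIES P))) XOR (P XOR T) = true XOR false = true
(((T IFF P) XOR (P IFF NOT (T XOR U))) AND T) OR ((U OR (P IMPLIES (((U IMPLIES T) IFF ((T XOR P) IMPLIES (P IMPLIES T))) IMPLIES P))) XOR (P XOR T)) = false OR true = true
((((T IFF P) XOR (P IFF NOT (T XOR U))) AND T) OR ((U OR (P IMPLIES (((U IMPLIES T) IFF ((T XOR P) IMPLIES (P IMPLIES T))) IMPLIES P))) XOR (P XOR T))) IFF U = true IFF true = true

true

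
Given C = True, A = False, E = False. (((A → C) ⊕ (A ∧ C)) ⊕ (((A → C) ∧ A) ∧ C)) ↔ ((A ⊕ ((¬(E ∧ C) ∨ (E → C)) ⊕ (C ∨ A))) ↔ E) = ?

True

Substituting C=True, A=False, E=False:
A → C = False → True = True
A ∧ C = False ∧ True = False
(A → C) ⊕ (A ∧ C) = True ⊕ False = True
A → C = False → True = True
(A → C) ∧ A = True ∧ False = False
((A → C) ∧ A) ∧ C = False ∧ True = False
((A → C) ⊕ (A ∧ C)) ⊕ (((A → C) ∧ A) ∧ C) = True ⊕ False = True
E ∧ C = False ∧ True = False
¬(E ∧ C) = ¬False = True
E → C = False → True = True
¬(E ∧ C) ∨ (E → C) = True ∨ True = True
C ∨ A = True ∨ False = True
(¬(E ∧ C) ∨ (E → C)) ⊕ (C ∨ A) = True ⊕ True = False
A ⊕ ((¬(E ∧ C) ∨ (E → C)) ⊕ (C ∨ A)) = False ⊕ False = False
(A ⊕ ((¬(E ∧ C) ∨ (E → C)) ⊕ (C ∨ A))) ↔ E = False ↔ False = True
(((A → C) ⊕ (A ∧ C)) ⊕ (((A → C) ∧ A) ∧ C)) ↔ ((A ⊕ ((¬(E ∧ C) ∨ (E → C)) ⊕ (C ∨ A))) ↔ E) = True ↔ True = True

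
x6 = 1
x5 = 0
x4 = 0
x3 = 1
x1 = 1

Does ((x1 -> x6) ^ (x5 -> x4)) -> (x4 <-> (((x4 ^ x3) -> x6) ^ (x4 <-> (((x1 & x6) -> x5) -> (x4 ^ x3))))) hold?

x1 -> x6 = 1 -> 1 = 1
x5 -> x4 = 0 -> 0 = 1
(x1 -> x6) ^ (x5 -> x4) = 1 ^ 1 = 0
x4 ^ x3 = 0 ^ 1 = 1
(x4 ^ x3) -> x6 = 1 -> 1 = 1
x1 & x6 = 1 & 1 = 1
(x1 & x6) -> x5 = 1 -> 0 = 0
x4 ^ x3 = 0 ^ 1 = 1
((x1 & x6) -> x5) -> (x4 ^ x3) = 0 -> 1 = 1
x4 <-> (((x1 & x6) -> x5) -> (x4 ^ x3)) = 0 <-> 1 = 0
((x4 ^ x3) -> x6) ^ (x4 <-> (((x1 & x6) -> x5) -> (x4 ^ x3))) = 1 ^ 0 = 1
x4 <-> (((x4 ^ x3) -> x6) ^ (x4 <-> (((x1 & x6) -> x5) -> (x4 ^ x3)))) = 0 <-> 1 = 0
((x1 -> x6) ^ (x5 -> x4)) -> (x4 <-> (((x4 ^ x3) -> x6) ^ (x4 <-> (((x1 & x6) -> x5) -> (x4 ^ x3))))) = 0 -> 0 = 1

1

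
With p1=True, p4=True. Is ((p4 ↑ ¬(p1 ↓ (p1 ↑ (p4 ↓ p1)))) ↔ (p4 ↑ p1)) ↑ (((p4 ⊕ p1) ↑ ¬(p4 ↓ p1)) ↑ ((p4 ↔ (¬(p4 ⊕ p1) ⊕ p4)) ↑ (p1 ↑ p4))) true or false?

Substituting p1=True, p4=True:
p4 ↓ p1 = True ↓ True = False
p1 ↑ (p4 ↓ p1) = True ↑ False = True
p1 ↓ (p1 ↑ (p4 ↓ p1)) = True ↓ True = False
¬(p1 ↓ (p1 ↑ (p4 ↓ p1))) = ¬False = True
p4 ↑ ¬(p1 ↓ (p1 ↑ (p4 ↓ p1))) = True ↑ True = False
p4 ↑ p1 = True ↑ True = False
(p4 ↑ ¬(p1 ↓ (p1 ↑ (p4 ↓ p1)))) ↔ (p4 ↑ p1) = False ↔ False = True
p4 ⊕ p1 = True ⊕ True = False
p4 ↓ p1 = True ↓ True = False
¬(p4 ↓ p1) = ¬False = True
(p4 ⊕ p1) ↑ ¬(p4 ↓ p1) = False ↑ True = True
p4 ⊕ p1 = True ⊕ True = False
¬(p4 ⊕ p1) = ¬False = True
¬(p4 ⊕ p1) ⊕ p4 = True ⊕ True = False
p4 ↔ (¬(p4 ⊕ p1) ⊕ p4) = True ↔ False = False
p1 ↑ p4 = True ↑ True = False
(p4 ↔ (¬(p4 ⊕ p1) ⊕ p4)) ↑ (p1 ↑ p4) = False ↑ False = True
((p4 ⊕ p1) ↑ ¬(p4 ↓ p1)) ↑ ((p4 ↔ (¬(p4 ⊕ p1) ⊕ p4)) ↑ (p1 ↑ p4)) = True ↑ True = False
((p4 ↑ ¬(p1 ↓ (p1 ↑ (p4 ↓ p1)))) ↔ (p4 ↑ p1)) ↑ (((p4 ⊕ p1) ↑ ¬(p4 ↓ p1)) ↑ ((p4 ↔ (¬(p4 ⊕ p1) ⊕ p4)) ↑ (p1 ↑ p4))) = True ↑ False = True

True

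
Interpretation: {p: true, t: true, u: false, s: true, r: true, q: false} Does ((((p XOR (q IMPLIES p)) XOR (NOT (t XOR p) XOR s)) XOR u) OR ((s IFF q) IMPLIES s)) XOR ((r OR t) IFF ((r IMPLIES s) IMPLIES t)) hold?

Substituting p=true, t=true, u=false, s=true, r=true, q=false:
q IMPLIES p = false IMPLIES true = true
p XOR (q IMPLIES p) = true XOR true = false
t XOR p = true XOR true = false
NOT (t XOR p) = NOT false = true
NOT (t XOR p) XOR s = true XOR true = false
(p XOR (q IMPLIES p)) XOR (NOT (t XOR p) XOR s) = false XOR false = false
((p XOR (q IMPLIES p)) XOR (NOT (t XOR p) XOR s)) XOR u = false XOR false = false
s IFF q = true IFF false = false
(s IFF q) IMPLIES s = false IMPLIES true = true
(((p XOR (q IMPLIES p)) XOR (NOT (t XOR p) XOR s)) XOR u) OR ((s IFF q) IMPLIES s) = false OR true = true
r OR t = true OR true = true
r IMPLIES s = true IMPLIES true = true
(r IMPLIES s) IMPLIES t = true IMPLIES true = true
(r OR t) IFF ((r IMPLIES s) IMPLIES t) = true IFF true = true
((((p XOR (q IMPLIES p)) XOR (NOT (t XOR p) XOR s)) XOR u) OR ((s IFF q) IMPLIES s)) XOR ((r OR t) IFF ((r IMPLIES s) IMPLIES t)) = true XOR true = false

false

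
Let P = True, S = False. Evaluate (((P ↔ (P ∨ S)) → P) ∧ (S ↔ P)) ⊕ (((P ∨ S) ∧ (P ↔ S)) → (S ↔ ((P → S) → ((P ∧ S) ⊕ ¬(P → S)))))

P ∨ S = True ∨ False = True
P ↔ (P ∨ S) = True ↔ True = True
(P ↔ (P ∨ S)) → P = True → True = True
S ↔ P = False ↔ True = False
((P ↔ (P ∨ S)) → P) ∧ (S ↔ P) = True ∧ False = False
P ∨ S = True ∨ False = True
P ↔ S = True ↔ False = False
(P ∨ S) ∧ (P ↔ S) = True ∧ False = False
P → S = True → False = False
P ∧ S = True ∧ False = False
P → S = True → False = False
¬(P → S) = ¬False = True
(P ∧ S) ⊕ ¬(P → S) = False ⊕ True = True
(P → S) → ((P ∧ S) ⊕ ¬(P → S)) = False → True = True
S ↔ ((P → S) → ((P ∧ S) ⊕ ¬(P → S))) = False ↔ True = False
((P ∨ S) ∧ (P ↔ S)) → (S ↔ ((P → S) → ((P ∧ S) ⊕ ¬(P → S)))) = False → False = True
(((P ↔ (P ∨ S)) → P) ∧ (S ↔ P)) ⊕ (((P ∨ S) ∧ (P ↔ S)) → (S ↔ ((P → S) → ((P ∧ S) ⊕ ¬(P → S))))) = False ⊕ True = True

True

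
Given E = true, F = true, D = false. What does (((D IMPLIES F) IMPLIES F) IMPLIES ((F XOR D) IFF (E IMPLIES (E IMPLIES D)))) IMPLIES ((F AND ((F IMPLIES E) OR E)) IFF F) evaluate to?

D IMPLIES F = false IMPLIES true = true
(D IMPLIES F) IMPLIES F = true IMPLIES true = true
F XOR D = true XOR false = true
E IMPLIES D = true IMPLIES false = false
E IMPLIES (E IMPLIES D) = true IMPLIES false = false
(F XOR D) IFF (E IMPLIES (E IMPLIES D)) = true IFF false = false
((D IMPLIES F) IMPLIES F) IMPLIES ((F XOR D) IFF (E IMPLIES (E IMPLIES D))) = true IMPLIES false = false
F IMPLIES E = true IMPLIES true = true
(F IMPLIES E) OR E = true OR true = true
F AND ((F IMPLIES E) OR E) = true AND true = true
(F AND ((F IMPLIES E) OR E)) IFF F = true IFF true = true
(((D IMPLIES F) IMPLIES F) IMPLIES ((F XOR D) IFF (E IMPLIES (E IMPLIES D)))) IMPLIES ((F AND ((F IMPLIES E) OR E)) IFF F) = false IMPLIES true = true

true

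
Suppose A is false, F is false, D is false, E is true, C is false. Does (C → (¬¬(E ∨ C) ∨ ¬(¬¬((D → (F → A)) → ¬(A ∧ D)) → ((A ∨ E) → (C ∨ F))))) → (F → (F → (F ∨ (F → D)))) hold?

True

Substituting A=False, F=False, D=False, E=True, C=False:
E ∨ C = True ∨ False = True
¬(E ∨ C) = ¬True = False
¬¬(E ∨ C) = ¬False = True
F → A = False → False = True
D → (F → A) = False → True = True
A ∧ D = False ∧ False = False
¬(A ∧ D) = ¬False = True
(D → (F → A)) → ¬(A ∧ D) = True → True = True
¬((D → (F → A)) → ¬(A ∧ D)) = ¬True = False
¬¬((D → (F → A)) → ¬(A ∧ D)) = ¬False = True
A ∨ E = False ∨ True = True
C ∨ F = False ∨ False = False
(A ∨ E) → (C ∨ F) = True → False = False
¬¬((D → (F → A)) → ¬(A ∧ D)) → ((A ∨ E) → (C ∨ F)) = True → False = False
¬(¬¬((D → (F → A)) → ¬(A ∧ D)) → ((A ∨ E) → (C ∨ F))) = ¬False = True
¬¬(E ∨ C) ∨ ¬(¬¬((D → (F → A)) → ¬(A ∧ D)) → ((A ∨ E) → (C ∨ F))) = True ∨ True = True
C → (¬¬(E ∨ C) ∨ ¬(¬¬((D → (F → A)) → ¬(A ∧ D)) → ((A ∨ E) → (C ∨ F)))) = False → True = True
F → D = False → False = True
F ∨ (F → D) = False ∨ True = True
F → (F ∨ (F → D)) = False → True = True
F → (F → (F ∨ (F → D))) = False → True = True
(C → (¬¬(E ∨ C) ∨ ¬(¬¬((D → (F → A)) → ¬(A ∧ D)) → ((A ∨ E) → (C ∨ F))))) → (F → (F → (F ∨ (F → D)))) = True → True = True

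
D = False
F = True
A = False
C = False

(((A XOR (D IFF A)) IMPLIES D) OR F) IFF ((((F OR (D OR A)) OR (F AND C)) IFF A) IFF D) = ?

D IFF A = False IFF False = True
A XOR (D IFF A) = False XOR True = True
(A XOR (D IFF A)) IMPLIES D = True IMPLIES False = False
((A XOR (D IFF A)) IMPLIES D) OR F = False OR True = True
D OR A = False OR False = False
F OR (D OR A) = True OR False = True
F AND C = True AND False = False
(F OR (D OR A)) OR (F AND C) = True OR False = True
((F OR (D OR A)) OR (F AND C)) IFF A = True IFF False = False
(((F OR (D OR A)) OR (F AND C)) IFF A) IFF D = False IFF False = True
(((A XOR (D IFF A)) IMPLIES D) OR F) IFF ((((F OR (D OR A)) OR (F AND C)) IFF A) IFF D) = True IFF True = True

True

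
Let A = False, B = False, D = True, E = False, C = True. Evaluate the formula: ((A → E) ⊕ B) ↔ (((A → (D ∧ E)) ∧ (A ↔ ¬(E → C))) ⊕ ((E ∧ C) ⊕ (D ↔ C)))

Substituting A=False, B=False, D=True, E=False, C=True:
A → E = False → False = True
(A → E) ⊕ B = True ⊕ False = True
D ∧ E = True ∧ False = False
A → (D ∧ E) = False → False = True
E → C = False → True = True
¬(E → C) = ¬True = False
A ↔ ¬(E → C) = False ↔ False = True
(A → (D ∧ E)) ∧ (A ↔ ¬(E → C)) = True ∧ True = True
E ∧ C = False ∧ True = False
D ↔ C = True ↔ True = True
(E ∧ C) ⊕ (D ↔ C) = False ⊕ True = True
((A → (D ∧ E)) ∧ (A ↔ ¬(E → C))) ⊕ ((E ∧ C) ⊕ (D ↔ C)) = True ⊕ True = False
((A → E) ⊕ B) ↔ (((A → (D ∧ E)) ∧ (A ↔ ¬(E → C))) ⊕ ((E ∧ C) ⊕ (D ↔ C))) = True ↔ False = False

False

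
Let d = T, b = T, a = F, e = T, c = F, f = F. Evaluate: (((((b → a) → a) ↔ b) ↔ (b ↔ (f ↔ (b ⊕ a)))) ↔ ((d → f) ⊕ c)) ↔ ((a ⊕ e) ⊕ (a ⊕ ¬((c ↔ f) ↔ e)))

T

b → a = T → F = F
(b → a) → a = F → F = T
((b → a) → a) ↔ b = T ↔ T = T
b ⊕ a = T ⊕ F = T
f ↔ (b ⊕ a) = F ↔ T = F
b ↔ (f ↔ (b ⊕ a)) = T ↔ F = F
(((b → a) → a) ↔ b) ↔ (b ↔ (f ↔ (b ⊕ a))) = T ↔ F = F
d → f = T → F = F
(d → f) ⊕ c = F ⊕ F = F
((((b → a) → a) ↔ b) ↔ (b ↔ (f ↔ (b ⊕ a)))) ↔ ((d → f) ⊕ c) = F ↔ F = T
a ⊕ e = F ⊕ T = T
c ↔ f = F ↔ F = T
(c ↔ f) ↔ e = T ↔ T = T
¬((c ↔ f) ↔ e) = ¬T = F
a ⊕ ¬((c ↔ f) ↔ e) = F ⊕ F = F
(a ⊕ e) ⊕ (a ⊕ ¬((c ↔ f) ↔ e)) = T ⊕ F = T
(((((b → a) → a) ↔ b) ↔ (b ↔ (f ↔ (b ⊕ a)))) ↔ ((d → f) ⊕ c)) ↔ ((a ⊕ e) ⊕ (a ⊕ ¬((c ↔ f) ↔ e))) = T ↔ T = T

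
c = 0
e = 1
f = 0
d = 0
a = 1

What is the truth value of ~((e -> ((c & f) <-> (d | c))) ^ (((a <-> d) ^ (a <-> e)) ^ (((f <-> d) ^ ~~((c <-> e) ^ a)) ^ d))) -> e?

c & f = 0 & 0 = 0
d | c = 0 | 0 = 0
(c & f) <-> (d | c) = 0 <-> 0 = 1
e -> ((c & f) <-> (d | c)) = 1 -> 1 = 1
a <-> d = 1 <-> 0 = 0
a <-> e = 1 <-> 1 = 1
(a <-> d) ^ (a <-> e) = 0 ^ 1 = 1
f <-> d = 0 <-> 0 = 1
c <-> e = 0 <-> 1 = 0
(c <-> e) ^ a = 0 ^ 1 = 1
~((c <-> e) ^ a) = ~1 = 0
~~((c <-> e) ^ a) = ~0 = 1
(f <-> d) ^ ~~((c <-> e) ^ a) = 1 ^ 1 = 0
((f <-> d) ^ ~~((c <-> e) ^ a)) ^ d = 0 ^ 0 = 0
((a <-> d) ^ (a <-> e)) ^ (((f <-> d) ^ ~~((c <-> e) ^ a)) ^ d) = 1 ^ 0 = 1
(e -> ((c & f) <-> (d | c))) ^ (((a <-> d) ^ (a <-> e)) ^ (((f <-> d) ^ ~~((c <-> e) ^ a)) ^ d)) = 1 ^ 1 = 0
~((e -> ((c & f) <-> (d | c))) ^ (((a <-> d) ^ (a <-> e)) ^ (((f <-> d) ^ ~~((c <-> e) ^ a)) ^ d))) = ~0 = 1
~((e -> ((c & f) <-> (d | c))) ^ (((a <-> d) ^ (a <-> e)) ^ (((f <-> d) ^ ~~((c <-> e) ^ a)) ^ d))) -> e = 1 -> 1 = 1

1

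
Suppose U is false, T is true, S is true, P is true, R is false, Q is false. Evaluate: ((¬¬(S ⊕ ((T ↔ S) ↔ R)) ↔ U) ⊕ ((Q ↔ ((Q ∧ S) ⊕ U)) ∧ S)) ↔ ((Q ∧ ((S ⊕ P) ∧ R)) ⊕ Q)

T ↔ S = True ↔ True = True
(T ↔ S) ↔ R = True ↔ False = False
S ⊕ ((T ↔ S) ↔ R) = True ⊕ False = True
¬(S ⊕ ((T ↔ S) ↔ R)) = ¬True = False
¬¬(S ⊕ ((T ↔ S) ↔ R)) = ¬False = True
¬¬(S ⊕ ((T ↔ S) ↔ R)) ↔ U = True ↔ False = False
Q ∧ S = False ∧ True = False
(Q ∧ S) ⊕ U = False ⊕ False = False
Q ↔ ((Q ∧ S) ⊕ U) = False ↔ False = True
(Q ↔ ((Q ∧ S) ⊕ U)) ∧ S = True ∧ True = True
(¬¬(S ⊕ ((T ↔ S) ↔ R)) ↔ U) ⊕ ((Q ↔ ((Q ∧ S) ⊕ U)) ∧ S) = False ⊕ True = True
S ⊕ P = True ⊕ True = False
(S ⊕ P) ∧ R = False ∧ False = False
Q ∧ ((S ⊕ P) ∧ R) = False ∧ False = False
(Q ∧ ((S ⊕ P) ∧ R)) ⊕ Q = False ⊕ False = False
((¬¬(S ⊕ ((T ↔ S) ↔ R)) ↔ U) ⊕ ((Q ↔ ((Q ∧ S) ⊕ U)) ∧ S)) ↔ ((Q ∧ ((S ⊕ P) ∧ R)) ⊕ Q) = True ↔ False = False

False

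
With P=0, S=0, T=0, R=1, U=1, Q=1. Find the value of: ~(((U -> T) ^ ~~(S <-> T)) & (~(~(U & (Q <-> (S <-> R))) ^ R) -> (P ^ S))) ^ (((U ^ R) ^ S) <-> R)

1

U -> T = 1 -> 0 = 0
S <-> T = 0 <-> 0 = 1
~(S <-> T) = ~1 = 0
~~(S <-> T) = ~0 = 1
(U -> T) ^ ~~(S <-> T) = 0 ^ 1 = 1
S <-> R = 0 <-> 1 = 0
Q <-> (S <-> R) = 1 <-> 0 = 0
U & (Q <-> (S <-> R)) = 1 & 0 = 0
~(U & (Q <-> (S <-> R))) = ~0 = 1
~(U & (Q <-> (S <-> R))) ^ R = 1 ^ 1 = 0
~(~(U & (Q <-> (S <-> R))) ^ R) = ~0 = 1
P ^ S = 0 ^ 0 = 0
~(~(U & (Q <-> (S <-> R))) ^ R) -> (P ^ S) = 1 -> 0 = 0
((U -> T) ^ ~~(S <-> T)) & (~(~(U & (Q <-> (S <-> R))) ^ R) -> (P ^ S)) = 1 & 0 = 0
~(((U -> T) ^ ~~(S <-> T)) & (~(~(U & (Q <-> (S <-> R))) ^ R) -> (P ^ S))) = ~0 = 1
U ^ R = 1 ^ 1 = 0
(U ^ R) ^ S = 0 ^ 0 = 0
((U ^ R) ^ S) <-> R = 0 <-> 1 = 0
~(((U -> T) ^ ~~(S <-> T)) & (~(~(U & (Q <-> (S <-> R))) ^ R) -> (P ^ S))) ^ (((U ^ R) ^ S) <-> R) = 1 ^ 0 = 1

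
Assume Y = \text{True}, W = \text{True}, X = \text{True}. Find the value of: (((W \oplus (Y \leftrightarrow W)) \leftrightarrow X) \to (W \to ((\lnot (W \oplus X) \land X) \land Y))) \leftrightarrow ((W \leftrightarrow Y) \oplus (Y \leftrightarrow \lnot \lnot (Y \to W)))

\text{False}

Y \leftrightarrow W = \text{True} \leftrightarrow \text{True} = \text{True}
W \oplus (Y \leftrightarrow W) = \text{True} \oplus \text{True} = \text{False}
(W \oplus (Y \leftrightarrow W)) \leftrightarrow X = \text{False} \leftrightarrow \text{True} = \text{False}
W \oplus X = \text{True} \oplus \text{True} = \text{False}
\lnot (W \oplus X) = \lnot \text{False} = \text{True}
\lnot (W \oplus X) \land X = \text{True} \land \text{True} = \text{True}
(\lnot (W \oplus X) \land X) \land Y = \text{True} \land \text{True} = \text{True}
W \to ((\lnot (W \oplus X) \land X) \land Y) = \text{True} \to \text{True} = \text{True}
((W \oplus (Y \leftrightarrow W)) \leftrightarrow X) \to (W \to ((\lnot (W \oplus X) \land X) \land Y)) = \text{False} \to \text{True} = \text{True}
W \leftrightarrow Y = \text{True} \leftrightarrow \text{True} = \text{True}
Y \to W = \text{True} \to \text{True} = \text{True}
\lnot (Y \to W) = \lnot \text{True} = \text{False}
\lnot \lnot (Y \to W) = \lnot \text{False} = \text{True}
Y \leftrightarrow \lnot \lnot (Y \to W) = \text{True} \leftrightarrow \text{True} = \text{True}
(W \leftrightarrow Y) \oplus (Y \leftrightarrow \lnot \lnot (Y \to W)) = \text{True} \oplus \text{True} = \text{False}
(((W \oplus (Y \leftrightarrow W)) \leftrightarrow X) \to (W \to ((\lnot (W \oplus X) \land X) \land Y))) \leftrightarrow ((W \leftrightarrow Y) \oplus (Y \leftrightarrow \lnot \lnot (Y \to W))) = \text{True} \leftrightarrow \text{False} = \text{False}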